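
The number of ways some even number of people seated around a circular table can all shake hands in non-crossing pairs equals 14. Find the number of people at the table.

Non-crossing handshake pairings of 2n people are counted by C_n; 14 = C_4.
So n = 4, and there are 2n = 8 people.

8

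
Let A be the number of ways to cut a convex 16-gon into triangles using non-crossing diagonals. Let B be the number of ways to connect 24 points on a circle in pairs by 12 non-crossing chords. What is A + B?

A convex 16-gon is triangulated into 14 triangles, and the number of such triangulations is the Catalan number C_{16−2} = C_14. So A = C_14 = 2674440.
Non-crossing perfect matchings of 2n points on a circle are counted by C_n; with 24 points, n = 12. So B = C_12 = 208012.
A + B = 2674440 + 208012 = 2882452.

2882452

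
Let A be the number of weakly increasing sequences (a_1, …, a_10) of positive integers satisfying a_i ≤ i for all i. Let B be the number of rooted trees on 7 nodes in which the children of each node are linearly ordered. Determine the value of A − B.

16664

Such sub-staircase sequences of length n are counted by C_n; here n = 10. So A = C_10 = 16796.
A rooted plane tree on 7 nodes has 6 edges, and such trees are counted by C_6. So B = C_6 = 132.
A − B = 16796 − 132 = 16664.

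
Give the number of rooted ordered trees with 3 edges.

5

A rooted plane tree with 3 edges has 4 nodes, and the count is C_3.
C_3 = 5.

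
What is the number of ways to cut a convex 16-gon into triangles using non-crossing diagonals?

The number of triangulations of a 16-gon is the Catalan number C_14 (index = sides − 2).
C_14 = C(28,14)/15 = 40116600/15 = 2674440.

2674440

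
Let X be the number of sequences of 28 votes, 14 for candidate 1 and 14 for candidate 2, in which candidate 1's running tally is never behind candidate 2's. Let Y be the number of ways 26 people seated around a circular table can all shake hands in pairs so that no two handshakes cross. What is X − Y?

Reading a vote for the leader as '(' and for the other as ')' turns such a sequence into a balanced string of 14 pairs, so the count is C_14. So X = C_14 = 2674440.
With 26 = 2·13 people, non-crossing handshake pairings are non-crossing perfect matchings on a circle, counted by C_13. So Y = C_13 = 742900.
X − Y = 2674440 − 742900 = 1931540.

1931540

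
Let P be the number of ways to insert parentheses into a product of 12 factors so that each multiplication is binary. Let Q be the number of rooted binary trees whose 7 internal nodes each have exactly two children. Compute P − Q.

Bracketing 12 factors into binary products is counted by C_{12−1} = C_11. So P = C_11 = 58786.
The number of full binary trees on 7 internal nodes is the Catalan number C_7. So Q = C_7 = 429.
P − Q = 58786 − 429 = 58357.

58357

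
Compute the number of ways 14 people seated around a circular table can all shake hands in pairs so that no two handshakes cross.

Non-crossing handshake pairings of 2n people are counted by C_n; 14 people gives n = 7.
C_7 = C(14,7)/8 = 3432/8 = 429.

429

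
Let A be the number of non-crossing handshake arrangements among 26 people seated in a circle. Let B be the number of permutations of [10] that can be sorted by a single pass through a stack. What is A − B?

726104

Non-crossing handshake pairings of 2n people are counted by C_n; 26 people gives n = 13. So A = C_13 = 742900.
By Knuth's characterisation, the stack-sortable permutations of length 10 are the 231-avoiders, numbering C_10. So B = C_10 = 16796.
A − B = 742900 − 16796 = 726104.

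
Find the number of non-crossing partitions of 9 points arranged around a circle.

Non-crossing partitions of an n-element set are counted by C_n; here n = 9.
C_9 = C(18,9)/10 = 48620/10 = 4862.

4862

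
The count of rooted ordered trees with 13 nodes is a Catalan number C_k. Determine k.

Rooted ordered (plane) trees on m nodes have m−1 edges and are counted by C_{m−1}; m = 13 gives C_12.

12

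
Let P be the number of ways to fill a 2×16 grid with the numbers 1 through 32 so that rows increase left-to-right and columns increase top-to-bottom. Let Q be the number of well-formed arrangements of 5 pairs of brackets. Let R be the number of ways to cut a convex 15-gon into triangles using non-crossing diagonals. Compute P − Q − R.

By the hook-length formula (or a Dyck-path bijection), SYT of shape 2×16 number C_16. So P = C_16 = 35357670.
Balanced strings of n pairs of brackets are counted by C_n; here n = 5. So Q = C_5 = 42.
The number of triangulations of a 15-gon is the Catalan number C_13 (index = sides − 2). So R = C_13 = 742900.
P − Q − R = 35357670 − 42 − 742900 = 34614728.

34614728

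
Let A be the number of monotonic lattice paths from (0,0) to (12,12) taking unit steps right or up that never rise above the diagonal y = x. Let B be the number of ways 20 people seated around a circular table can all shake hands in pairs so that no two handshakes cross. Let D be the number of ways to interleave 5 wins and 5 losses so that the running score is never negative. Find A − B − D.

191174

Sub-diagonal monotone paths from (0,0) to (12,12) biject with Dyck paths of semilength 12, giving C_12. So A = C_12 = 208012.
Non-crossing handshake pairings of 2n people are counted by C_n; 20 people gives n = 10. So B = C_10 = 16796.
Reading a vote for the leader as '(' and for the other as ')' turns such a sequence into a balanced string of 5 pairs, so the count is C_5. So D = C_5 = 42.
A − B − D = 208012 − 16796 − 42 = 191174.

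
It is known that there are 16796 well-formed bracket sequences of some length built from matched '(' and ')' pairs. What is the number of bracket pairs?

Balanced strings of n bracket-pairs are counted by C_n. The Catalan number equal to 16796 is C_10.

10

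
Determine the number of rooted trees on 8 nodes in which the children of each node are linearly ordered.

429

Rooted ordered (plane) trees on m nodes have m−1 edges and are counted by C_{m−1}; m = 8 gives C_7.
C_7 = C(14,7)/8 = 3432/8 = 429.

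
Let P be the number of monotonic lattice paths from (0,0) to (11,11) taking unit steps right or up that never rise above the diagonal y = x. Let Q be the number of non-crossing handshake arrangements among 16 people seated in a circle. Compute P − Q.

57356

Sub-diagonal monotone paths from (0,0) to (11,11) biject with Dyck paths of semilength 11, giving C_11. So P = C_11 = 58786.
Non-crossing handshake pairings of 2n people are counted by C_n; 16 people gives n = 8. So Q = C_8 = 1430.
P − Q = 58786 − 1430 = 57356.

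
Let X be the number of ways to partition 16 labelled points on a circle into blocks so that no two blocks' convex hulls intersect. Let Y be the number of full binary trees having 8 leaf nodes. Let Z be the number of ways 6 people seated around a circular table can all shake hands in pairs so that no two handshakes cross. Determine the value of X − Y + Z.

35357246

The non-crossing partitions of [16] form a lattice of size C_16. So X = C_16 = 35357670.
Full binary trees with 8 leaves have 8−1 = 7 internal nodes, so there are C_7 of them. So Y = C_7 = 429.
With 6 = 2·3 people, non-crossing handshake pairings are non-crossing perfect matchings on a circle, counted by C_3. So Z = C_3 = 5.
X − Y + Z = 35357670 − 429 + 5 = 35357246.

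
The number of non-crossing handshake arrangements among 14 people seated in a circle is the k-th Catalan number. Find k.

With 14 = 2·7 people, non-crossing handshake pairings are non-crossing perfect matchings on a circle, counted by C_7.

7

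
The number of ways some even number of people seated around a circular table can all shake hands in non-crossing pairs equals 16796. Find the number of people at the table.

20

Non-crossing handshake pairings of 2n people are counted by C_n. Since C_10 = 16796, the index is 10.
So n = 10, and there are 2n = 20 people.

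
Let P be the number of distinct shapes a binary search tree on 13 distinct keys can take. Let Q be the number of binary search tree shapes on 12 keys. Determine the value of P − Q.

534888

Rooted binary trees with 13 nodes (each child slot possibly empty) number C_13. So P = C_13 = 742900.
Binary trees (left/right distinguished) on n nodes are counted by C_n; here n = 12. So Q = C_12 = 208012.
P − Q = 742900 − 208012 = 534888.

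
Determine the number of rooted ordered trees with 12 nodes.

58786

A rooted plane tree on 12 nodes has 11 edges, and such trees are counted by C_11.
C_11 = C(22,11)/12 = 705432/12 = 58786.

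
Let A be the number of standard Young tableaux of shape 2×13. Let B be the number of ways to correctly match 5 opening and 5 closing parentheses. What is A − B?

By the hook-length formula (or a Dyck-path bijection), SYT of shape 2×13 number C_13. So A = C_13 = 742900.
Balanced strings of n pairs of brackets are counted by C_n; here n = 5. So B = C_5 = 42.
A − B = 742900 − 42 = 742858.

742858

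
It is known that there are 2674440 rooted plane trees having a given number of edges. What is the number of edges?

14

Rooted ordered trees with n edges are counted by C_n. The Catalan number equal to 2674440 is C_14.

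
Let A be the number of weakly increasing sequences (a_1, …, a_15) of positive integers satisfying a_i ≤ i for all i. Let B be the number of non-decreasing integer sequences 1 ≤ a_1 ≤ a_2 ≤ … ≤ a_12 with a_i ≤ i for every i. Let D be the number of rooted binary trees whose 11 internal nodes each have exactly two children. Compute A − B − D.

9428047

Such sub-staircase sequences of length n are counted by C_n; here n = 15. So A = C_15 = 9694845.
Weakly increasing sequences with a_i ≤ i biject with Dyck paths of semilength 12, so there are C_12. So B = C_12 = 208012.
The number of full binary trees on 11 internal nodes is the Catalan number C_11. So D = C_11 = 58786.
A − B − D = 9694845 − 208012 − 58786 = 9428047.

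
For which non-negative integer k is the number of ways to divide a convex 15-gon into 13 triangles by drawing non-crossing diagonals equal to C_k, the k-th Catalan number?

13

A convex 15-gon is triangulated into 13 triangles, and the number of such triangulations is the Catalan number C_{15−2} = C_13.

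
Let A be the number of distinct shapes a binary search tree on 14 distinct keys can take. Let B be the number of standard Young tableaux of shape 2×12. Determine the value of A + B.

2882452

Rooted binary trees with 14 nodes (each child slot possibly empty) number C_14. So A = C_14 = 2674440.
By the hook-length formula (or a Dyck-path bijection), SYT of shape 2×12 number C_12. So B = C_12 = 208012.
A + B = 2674440 + 208012 = 2882452.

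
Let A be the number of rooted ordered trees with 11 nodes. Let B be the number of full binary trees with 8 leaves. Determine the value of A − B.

16367

Rooted ordered (plane) trees on m nodes have m−1 edges and are counted by C_{m−1}; m = 11 gives C_10. So A = C_10 = 16796.
A full binary tree with L leaves has L−1 internal nodes and is counted by C_{L−1}; L = 8 gives C_7. So B = C_7 = 429.
A − B = 16796 − 429 = 16367.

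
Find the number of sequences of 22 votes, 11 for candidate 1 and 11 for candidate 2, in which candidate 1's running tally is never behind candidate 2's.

58786

Ballot sequences with n votes each where one side never trails are Dyck words, counted by C_n; here n = 11.
C_11 = C(22,11)/12 = 705432/12 = 58786.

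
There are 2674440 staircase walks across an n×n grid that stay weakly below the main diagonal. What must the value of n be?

Such diagonal-avoiding paths in an n×n grid are counted by C_n, and C_14 = 2674440.

14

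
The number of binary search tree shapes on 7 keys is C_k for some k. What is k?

Binary trees (left/right distinguished) on n nodes are counted by C_n; here n = 7.

7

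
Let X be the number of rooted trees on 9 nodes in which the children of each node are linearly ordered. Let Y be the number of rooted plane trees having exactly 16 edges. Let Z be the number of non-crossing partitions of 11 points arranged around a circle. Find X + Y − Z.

A rooted plane tree on 9 nodes has 8 edges, and such trees are counted by C_8. So X = C_8 = 1430.
Rooted ordered trees with n edges are counted by C_n; here n = 16. So Y = C_16 = 35357670.
The non-crossing partitions of [11] form a lattice of size C_11. So Z = C_11 = 58786.
X + Y − Z = 1430 + 35357670 − 58786 = 35300314.

35300314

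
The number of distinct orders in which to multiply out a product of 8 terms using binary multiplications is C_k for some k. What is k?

7

Bracketing 8 factors into binary products is counted by C_{8−1} = C_7.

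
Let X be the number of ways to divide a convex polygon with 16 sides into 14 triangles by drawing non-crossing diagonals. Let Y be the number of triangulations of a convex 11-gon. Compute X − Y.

2669578

A convex 16-gon is triangulated into 14 triangles, and the number of such triangulations is the Catalan number C_{16−2} = C_14. So X = C_14 = 2674440.
A convex 11-gon is triangulated into 9 triangles, and the number of such triangulations is the Catalan number C_{11−2} = C_9. So Y = C_9 = 4862.
X − Y = 2674440 − 4862 = 2669578.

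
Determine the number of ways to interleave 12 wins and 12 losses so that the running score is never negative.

208012

Ballot sequences with n votes each where one side never trails are Dyck words, counted by C_n; here n = 12.
C_12 = C(24,12)/13 = 2704156/13 = 208012.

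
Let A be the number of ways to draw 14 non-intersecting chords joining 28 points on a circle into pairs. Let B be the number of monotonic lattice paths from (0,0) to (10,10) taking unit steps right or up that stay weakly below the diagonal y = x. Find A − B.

2657644

Pairing 28 circle points by 14 non-crossing chords gives C_14 matchings. So A = C_14 = 2674440.
Sub-diagonal monotone paths from (0,0) to (10,10) biject with Dyck paths of semilength 10, giving C_10. So B = C_10 = 16796.
A − B = 2674440 − 16796 = 2657644.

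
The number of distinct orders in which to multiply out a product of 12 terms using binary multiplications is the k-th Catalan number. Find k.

Ways to associate a product of 12 factors correspond to binary trees on 12 leaves, so the count is C_11.

11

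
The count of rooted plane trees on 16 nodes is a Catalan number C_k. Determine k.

A rooted plane tree on 16 nodes has 15 edges, and such trees are counted by C_15.

15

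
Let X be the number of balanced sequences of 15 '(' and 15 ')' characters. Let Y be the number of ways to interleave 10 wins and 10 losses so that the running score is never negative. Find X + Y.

With 15 pairs the number of balanced bracket strings is the Catalan number C_15. So X = C_15 = 9694845.
Reading a vote for the leader as '(' and for the other as ')' turns such a sequence into a balanced string of 10 pairs, so the count is C_10. So Y = C_10 = 16796.
X + Y = 9694845 + 16796 = 9711641.

9711641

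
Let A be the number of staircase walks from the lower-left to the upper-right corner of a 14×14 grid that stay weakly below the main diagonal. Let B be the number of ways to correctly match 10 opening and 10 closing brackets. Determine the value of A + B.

2691236

Sub-diagonal monotone paths from (0,0) to (14,14) biject with Dyck paths of semilength 14, giving C_14. So A = C_14 = 2674440.
Balanced strings of n pairs of brackets are counted by C_n; here n = 10. So B = C_10 = 16796.
A + B = 2674440 + 16796 = 2691236.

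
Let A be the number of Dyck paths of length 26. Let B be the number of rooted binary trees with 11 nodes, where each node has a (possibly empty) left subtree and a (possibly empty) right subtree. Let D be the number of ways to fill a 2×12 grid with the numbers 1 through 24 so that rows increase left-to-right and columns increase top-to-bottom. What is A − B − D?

Paths of 13 up- and 13 down-steps that never dip below the axis are Dyck paths; their count is C_13. So A = C_13 = 742900.
There are C_n binary search tree shapes on n keys; with n = 11 that is C_11. So B = C_11 = 58786.
By the hook-length formula (or a Dyck-path bijection), SYT of shape 2×12 number C_12. So D = C_12 = 208012.
A − B − D = 742900 − 58786 − 208012 = 476102.

476102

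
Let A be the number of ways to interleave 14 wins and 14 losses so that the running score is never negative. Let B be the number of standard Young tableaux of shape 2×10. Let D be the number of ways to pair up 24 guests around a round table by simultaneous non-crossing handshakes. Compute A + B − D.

Ballot sequences with n votes each where one side never trails are Dyck words, counted by C_n; here n = 14. So A = C_14 = 2674440.
Standard Young tableaux of shape 2×n are counted by C_n; here n = 10. So B = C_10 = 16796.
Non-crossing handshake pairings of 2n people are counted by C_n; 24 people gives n = 12. So D = C_12 = 208012.
A + B − D = 2674440 + 16796 − 208012 = 2483224.

2483224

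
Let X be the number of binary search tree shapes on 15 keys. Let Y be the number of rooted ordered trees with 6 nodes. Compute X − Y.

9694803

Binary trees (left/right distinguished) on n nodes are counted by C_n; here n = 15. So X = C_15 = 9694845.
Rooted ordered (plane) trees on m nodes have m−1 edges and are counted by C_{m−1}; m = 6 gives C_5. So Y = C_5 = 42.
X − Y = 9694845 − 42 = 9694803.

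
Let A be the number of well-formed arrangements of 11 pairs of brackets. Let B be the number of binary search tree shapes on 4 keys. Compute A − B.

Balanced strings of n pairs of brackets are counted by C_n; here n = 11. So A = C_11 = 58786.
Rooted binary trees with 4 nodes (each child slot possibly empty) number C_4. So B = C_4 = 14.
A − B = 58786 − 14 = 58772.

58772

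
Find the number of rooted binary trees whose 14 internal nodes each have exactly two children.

The number of full binary trees on 14 internal nodes is the Catalan number C_14.
C_14 = C(28,14)/15 = 40116600/15 = 2674440.

2674440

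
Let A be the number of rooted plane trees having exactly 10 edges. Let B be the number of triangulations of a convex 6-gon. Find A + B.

16810

A rooted plane tree with 10 edges has 11 nodes, and the count is C_10. So A = C_10 = 16796.
The number of triangulations of a 6-gon is the Catalan number C_4 (index = sides − 2). So B = C_4 = 14.
A + B = 16796 + 14 = 16810.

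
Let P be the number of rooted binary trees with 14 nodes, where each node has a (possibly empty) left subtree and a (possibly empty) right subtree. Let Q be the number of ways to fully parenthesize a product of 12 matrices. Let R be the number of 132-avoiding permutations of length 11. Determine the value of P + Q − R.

2674440

There are C_n binary search tree shapes on n keys; with n = 14 that is C_14. So P = C_14 = 2674440.
Parenthesizations of m factors correspond to full binary trees with m leaves, counted by C_{m−1}; m = 12 gives C_11. So Q = C_11 = 58786.
Permutations of [n] avoiding any single length-3 pattern are counted by C_n; here n = 11. So R = C_11 = 58786.
P + Q − R = 2674440 + 58786 − 58786 = 2674440.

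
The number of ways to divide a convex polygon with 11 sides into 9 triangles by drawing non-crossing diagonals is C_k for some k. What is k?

9

A convex 11-gon is triangulated into 9 triangles, and the number of such triangulations is the Catalan number C_{11−2} = C_9.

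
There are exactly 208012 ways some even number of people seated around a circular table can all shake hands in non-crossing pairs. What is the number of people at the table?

24

Non-crossing handshake pairings of 2n people are counted by C_n; 208012 = C_12.
So n = 12, and there are 2n = 24 people.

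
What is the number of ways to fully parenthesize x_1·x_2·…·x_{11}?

Parenthesizations of m factors correspond to full binary trees with m leaves, counted by C_{m−1}; m = 11 gives C_10.
C_10 = C(20,10)/11 = 184756/11 = 16796.

16796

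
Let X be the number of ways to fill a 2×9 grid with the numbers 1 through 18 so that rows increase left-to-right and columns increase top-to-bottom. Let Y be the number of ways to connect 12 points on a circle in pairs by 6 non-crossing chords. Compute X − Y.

4730

Standard Young tableaux of shape 2×n are counted by C_n; here n = 9. So X = C_9 = 4862.
Non-crossing perfect matchings of 2n points on a circle are counted by C_n; with 12 points, n = 6. So Y = C_6 = 132.
X − Y = 4862 − 132 = 4730.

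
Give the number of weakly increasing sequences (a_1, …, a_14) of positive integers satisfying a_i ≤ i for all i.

Such sub-staircase sequences of length n are counted by C_n; here n = 14.
C_14 = 2674440.

2674440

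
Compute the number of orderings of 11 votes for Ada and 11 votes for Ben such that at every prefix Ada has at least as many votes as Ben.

58786

Ballot sequences with n votes each where one side never trails are Dyck words, counted by C_n; here n = 11.
C_11 = C(22,11)/12 = 705432/12 = 58786.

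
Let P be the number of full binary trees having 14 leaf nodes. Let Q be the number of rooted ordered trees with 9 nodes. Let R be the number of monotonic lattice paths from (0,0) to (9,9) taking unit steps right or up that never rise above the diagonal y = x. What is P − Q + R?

Full binary trees with 14 leaves have 14−1 = 13 internal nodes, so there are C_13 of them. So P = C_13 = 742900.
A rooted plane tree on 9 nodes has 8 edges, and such trees are counted by C_8. So Q = C_8 = 1430.
Monotone paths in an n×n grid that stay weakly below the diagonal are counted by C_n; here n = 9. So R = C_9 = 4862.
P − Q + R = 742900 − 1430 + 4862 = 746332.

746332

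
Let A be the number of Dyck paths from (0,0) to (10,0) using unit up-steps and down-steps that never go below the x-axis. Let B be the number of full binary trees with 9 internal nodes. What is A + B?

Dyck paths of semilength n (length 2n) are counted by C_n; here n = 5. So A = C_5 = 42.
Full binary trees with n internal nodes are counted by C_n; here n = 9. So B = C_9 = 4862.
A + B = 42 + 4862 = 4904.

4904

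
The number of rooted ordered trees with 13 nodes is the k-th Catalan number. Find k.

12

Rooted ordered (plane) trees on m nodes have m−1 edges and are counted by C_{m−1}; m = 13 gives C_12.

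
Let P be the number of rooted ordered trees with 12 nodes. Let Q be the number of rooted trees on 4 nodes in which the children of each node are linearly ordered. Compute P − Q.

58781

Rooted ordered (plane) trees on m nodes have m−1 edges and are counted by C_{m−1}; m = 12 gives C_11. So P = C_11 = 58786.
Rooted ordered (plane) trees on m nodes have m−1 edges and are counted by C_{m−1}; m = 4 gives C_3. So Q = C_3 = 5.
P − Q = 58786 − 5 = 58781.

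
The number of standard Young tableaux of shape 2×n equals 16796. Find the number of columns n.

10

Standard Young tableaux of shape 2×n are counted by C_n. Since C_10 = 16796, the index is 10.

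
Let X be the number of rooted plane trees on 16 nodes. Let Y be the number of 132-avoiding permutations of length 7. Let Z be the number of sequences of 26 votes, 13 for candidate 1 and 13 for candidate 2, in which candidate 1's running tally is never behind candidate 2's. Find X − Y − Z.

8951516

A rooted plane tree on 16 nodes has 15 edges, and such trees are counted by C_15. So X = C_15 = 9694845.
Permutations of [n] avoiding any single length-3 pattern are counted by C_n; here n = 7. So Y = C_7 = 429.
Ballot sequences with n votes each where one side never trails are Dyck words, counted by C_n; here n = 13. So Z = C_13 = 742900.
X − Y − Z = 9694845 − 429 − 742900 = 8951516.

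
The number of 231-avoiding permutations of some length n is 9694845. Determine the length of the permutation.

15

Permutations of [n] avoiding a fixed length-3 pattern are counted by C_n. The Catalan number equal to 9694845 is C_15.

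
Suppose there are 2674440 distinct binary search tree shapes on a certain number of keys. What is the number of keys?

14

Binary search tree shapes on n keys are counted by C_n; 2674440 = C_14.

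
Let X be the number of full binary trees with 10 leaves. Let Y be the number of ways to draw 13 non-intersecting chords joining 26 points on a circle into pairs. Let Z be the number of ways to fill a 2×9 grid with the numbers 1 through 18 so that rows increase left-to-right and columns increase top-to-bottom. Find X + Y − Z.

Full binary trees with 10 leaves have 10−1 = 9 internal nodes, so there are C_9 of them. So X = C_9 = 4862.
Pairing 26 circle points by 13 non-crossing chords gives C_13 matchings. So Y = C_13 = 742900.
By the hook-length formula (or a Dyck-path bijection), SYT of shape 2×9 number C_9. So Z = C_9 = 4862.
X + Y − Z = 4862 + 742900 − 4862 = 742900.

742900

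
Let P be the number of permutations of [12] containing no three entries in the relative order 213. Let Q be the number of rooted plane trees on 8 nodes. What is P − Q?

207583

Permutations of [n] avoiding any single length-3 pattern are counted by C_n; here n = 12. So P = C_12 = 208012.
Rooted ordered (plane) trees on m nodes have m−1 edges and are counted by C_{m−1}; m = 8 gives C_7. So Q = C_7 = 429.
P − Q = 208012 − 429 = 207583.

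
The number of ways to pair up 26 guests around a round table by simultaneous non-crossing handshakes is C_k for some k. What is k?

13

With 26 = 2·13 people, non-crossing handshake pairings are non-crossing perfect matchings on a circle, counted by C_13.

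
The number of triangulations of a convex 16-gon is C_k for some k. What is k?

Triangulations of a convex m-gon are counted by C_{m−2}; with m = 16 this is C_14.

14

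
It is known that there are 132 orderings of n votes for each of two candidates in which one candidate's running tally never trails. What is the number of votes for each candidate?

Such ballot sequences with n votes each are counted by C_n. The Catalan number equal to 132 is C_6.

6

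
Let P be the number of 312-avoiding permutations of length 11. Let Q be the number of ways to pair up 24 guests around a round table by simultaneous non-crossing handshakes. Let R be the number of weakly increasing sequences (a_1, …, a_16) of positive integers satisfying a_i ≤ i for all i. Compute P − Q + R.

35208444

For any fixed pattern of length 3, the pattern-avoiding permutations of [11] number C_11. So P = C_11 = 58786.
Non-crossing handshake pairings of 2n people are counted by C_n; 24 people gives n = 12. So Q = C_12 = 208012.
Weakly increasing sequences with a_i ≤ i biject with Dyck paths of semilength 16, so there are C_16. So R = C_16 = 35357670.
P − Q + R = 58786 − 208012 + 35357670 = 35208444.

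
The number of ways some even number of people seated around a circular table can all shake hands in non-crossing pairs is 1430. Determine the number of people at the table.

Non-crossing handshake pairings of 2n people are counted by C_n. The Catalan number equal to 1430 is C_8.
So n = 8, and there are 2n = 16 people.

16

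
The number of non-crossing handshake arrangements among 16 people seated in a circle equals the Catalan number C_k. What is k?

8

With 16 = 2·8 people, non-crossing handshake pairings are non-crossing perfect matchings on a circle, counted by C_8.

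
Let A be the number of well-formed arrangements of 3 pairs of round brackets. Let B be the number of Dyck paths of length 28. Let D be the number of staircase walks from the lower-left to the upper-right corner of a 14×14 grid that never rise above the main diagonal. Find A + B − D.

A balanced arrangement of 3 bracket pairs is a Dyck word of semilength 3, so the count is C_3. So A = C_3 = 5.
Dyck paths of semilength n (length 2n) are counted by C_n; here n = 14. So B = C_14 = 2674440.
Monotone paths in an n×n grid that stay weakly below the diagonal are counted by C_n; here n = 14. So D = C_14 = 2674440.
A + B − D = 5 + 2674440 − 2674440 = 5.

5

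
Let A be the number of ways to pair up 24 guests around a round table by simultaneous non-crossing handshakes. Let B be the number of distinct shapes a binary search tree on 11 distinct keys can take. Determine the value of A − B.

149226

Non-crossing handshake pairings of 2n people are counted by C_n; 24 people gives n = 12. So A = C_12 = 208012.
There are C_n binary search tree shapes on n keys; with n = 11 that is C_11. So B = C_11 = 58786.
A − B = 208012 − 58786 = 149226.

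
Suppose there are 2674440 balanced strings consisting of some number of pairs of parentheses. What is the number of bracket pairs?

Balanced strings of n bracket-pairs are counted by C_n. The Catalan number equal to 2674440 is C_14.

14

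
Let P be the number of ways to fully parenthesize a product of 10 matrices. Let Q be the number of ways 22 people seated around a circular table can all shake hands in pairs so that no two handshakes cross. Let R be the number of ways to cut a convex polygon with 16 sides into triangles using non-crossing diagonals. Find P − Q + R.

2620516

Ways to associate a product of 10 factors correspond to binary trees on 10 leaves, so the count is C_9. So P = C_9 = 4862.
With 22 = 2·11 people, non-crossing handshake pairings are non-crossing perfect matchings on a circle, counted by C_11. So Q = C_11 = 58786.
The number of triangulations of a 16-gon is the Catalan number C_14 (index = sides − 2). So R = C_14 = 2674440.
P − Q + R = 4862 − 58786 + 2674440 = 2620516.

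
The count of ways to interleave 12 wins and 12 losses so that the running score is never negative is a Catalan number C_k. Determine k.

Reading a vote for the leader as '(' and for the other as ')' turns such a sequence into a balanced string of 12 pairs, so the count is C_12.

12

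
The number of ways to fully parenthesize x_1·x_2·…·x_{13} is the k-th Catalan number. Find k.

Ways to associate a product of 13 factors correspond to binary trees on 13 leaves, so the count is C_12.

12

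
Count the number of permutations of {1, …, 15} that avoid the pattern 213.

9694845

For any fixed pattern of length 3, the pattern-avoiding permutations of [15] number C_15.
C_15 = C(30,15)/16 = 155117520/16 = 9694845.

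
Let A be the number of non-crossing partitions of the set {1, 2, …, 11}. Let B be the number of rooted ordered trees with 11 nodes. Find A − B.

41990

Non-crossing partitions of an n-element set are counted by C_n; here n = 11. So A = C_11 = 58786.
A rooted plane tree on 11 nodes has 10 edges, and such trees are counted by C_10. So B = C_10 = 16796.
A − B = 58786 − 16796 = 41990.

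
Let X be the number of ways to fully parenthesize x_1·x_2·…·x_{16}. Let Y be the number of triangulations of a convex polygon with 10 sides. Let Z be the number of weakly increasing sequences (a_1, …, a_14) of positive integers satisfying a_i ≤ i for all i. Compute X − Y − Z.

Bracketing 16 factors into binary products is counted by C_{16−1} = C_15. So X = C_15 = 9694845.
The number of triangulations of a 10-gon is the Catalan number C_8 (index = sides − 2). So Y = C_8 = 1430.
Such sub-staircase sequences of length n are counted by C_n; here n = 14. So Z = C_14 = 2674440.
X − Y − Z = 9694845 − 1430 − 2674440 = 7018975.

7018975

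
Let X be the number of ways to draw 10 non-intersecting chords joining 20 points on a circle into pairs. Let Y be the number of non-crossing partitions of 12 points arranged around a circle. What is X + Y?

Non-crossing perfect matchings of 2n points on a circle are counted by C_n; with 20 points, n = 10. So X = C_10 = 16796.
The non-crossing partitions of [12] form a lattice of size C_12. So Y = C_12 = 208012.
X + Y = 16796 + 208012 = 224808.

224808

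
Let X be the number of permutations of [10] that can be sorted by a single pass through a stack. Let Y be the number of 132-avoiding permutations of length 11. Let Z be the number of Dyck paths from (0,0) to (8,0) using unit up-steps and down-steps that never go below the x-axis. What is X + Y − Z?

By Knuth's characterisation, the stack-sortable permutations of length 10 are the 231-avoiders, numbering C_10. So X = C_10 = 16796.
For any fixed pattern of length 3, the pattern-avoiding permutations of [11] number C_11. So Y = C_11 = 58786.
Dyck paths of semilength n (length 2n) are counted by C_n; here n = 4. So Z = C_4 = 14.
X + Y − Z = 16796 + 58786 − 14 = 75568.

75568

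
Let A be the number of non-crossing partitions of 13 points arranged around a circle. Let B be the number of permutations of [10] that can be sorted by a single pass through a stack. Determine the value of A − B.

726104

Non-crossing partitions of an n-element set are counted by C_n; here n = 13. So A = C_13 = 742900.
Stack-sortable permutations are exactly the 231-avoiding ones, counted by C_n; here n = 10. So B = C_10 = 16796.
A − B = 742900 − 16796 = 726104.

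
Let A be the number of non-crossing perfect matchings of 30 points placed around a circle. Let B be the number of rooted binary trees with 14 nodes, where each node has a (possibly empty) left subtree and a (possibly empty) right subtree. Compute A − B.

Pairing 30 circle points by 15 non-crossing chords gives C_15 matchings. So A = C_15 = 9694845.
Binary trees (left/right distinguished) on n nodes are counted by C_n; here n = 14. So B = C_14 = 2674440.
A − B = 9694845 − 2674440 = 7020405.

7020405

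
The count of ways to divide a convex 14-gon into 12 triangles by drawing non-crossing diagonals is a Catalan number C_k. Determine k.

A convex 14-gon is triangulated into 12 triangles, and the number of such triangulations is the Catalan number C_{14−2} = C_12.

12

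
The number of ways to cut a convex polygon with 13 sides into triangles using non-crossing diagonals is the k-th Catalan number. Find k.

A convex 13-gon is triangulated into 11 triangles, and the number of such triangulations is the Catalan number C_{13−2} = C_11.

11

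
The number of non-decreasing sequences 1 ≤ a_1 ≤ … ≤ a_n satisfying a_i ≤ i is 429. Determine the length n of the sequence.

7

Such sub-staircase sequences of length n are counted by C_n; 429 = C_7.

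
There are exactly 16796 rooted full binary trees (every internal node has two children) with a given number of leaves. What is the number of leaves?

Full binary trees with L leaves are counted by C_{L−1}. The Catalan number equal to 16796 is C_10.
So the index is 10, and the number of leaves is 10 + 1 = 11.

11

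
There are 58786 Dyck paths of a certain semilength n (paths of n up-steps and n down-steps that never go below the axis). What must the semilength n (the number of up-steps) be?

11

Dyck paths of semilength n are counted by C_n. Since C_11 = 58786, the index is 11.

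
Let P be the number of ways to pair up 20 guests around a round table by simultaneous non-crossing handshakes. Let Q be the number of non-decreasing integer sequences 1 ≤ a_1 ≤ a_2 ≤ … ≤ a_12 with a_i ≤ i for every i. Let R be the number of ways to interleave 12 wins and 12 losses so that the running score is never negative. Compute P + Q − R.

With 20 = 2·10 people, non-crossing handshake pairings are non-crossing perfect matchings on a circle, counted by C_10. So P = C_10 = 16796.
Such sub-staircase sequences of length n are counted by C_n; here n = 12. So Q = C_12 = 208012.
Reading a vote for the leader as '(' and for the other as ')' turns such a sequence into a balanced string of 12 pairs, so the count is C_12. So R = C_12 = 208012.
P + Q − R = 16796 + 208012 − 208012 = 16796.

16796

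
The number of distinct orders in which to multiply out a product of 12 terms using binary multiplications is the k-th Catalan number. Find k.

11

Ways to associate a product of 12 factors correspond to binary trees on 12 leaves, so the count is C_11.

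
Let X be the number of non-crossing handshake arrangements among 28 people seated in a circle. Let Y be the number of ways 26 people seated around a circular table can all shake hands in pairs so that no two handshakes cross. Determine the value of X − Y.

1931540

Non-crossing handshake pairings of 2n people are counted by C_n; 28 people gives n = 14. So X = C_14 = 2674440.
With 26 = 2·13 people, non-crossing handshake pairings are non-crossing perfect matchings on a circle, counted by C_13. So Y = C_13 = 742900.
X − Y = 2674440 − 742900 = 1931540.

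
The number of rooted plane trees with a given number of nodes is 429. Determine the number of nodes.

Rooted ordered trees on m nodes are counted by C_{m−1}. Since C_7 = 429, the index is 7.
So the index is 7, and the number of nodes is 7 + 1 = 8.

8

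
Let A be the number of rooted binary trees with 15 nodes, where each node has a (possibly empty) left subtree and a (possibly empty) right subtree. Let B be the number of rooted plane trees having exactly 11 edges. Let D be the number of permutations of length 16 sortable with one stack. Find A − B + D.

Rooted binary trees with 15 nodes (each child slot possibly empty) number C_15. So A = C_15 = 9694845.
A rooted plane tree with 11 edges has 12 nodes, and the count is C_11. So B = C_11 = 58786.
By Knuth's characterisation, the stack-sortable permutations of length 16 are the 231-avoiders, numbering C_16. So D = C_16 = 35357670.
A − B + D = 9694845 − 58786 + 35357670 = 44993729.

44993729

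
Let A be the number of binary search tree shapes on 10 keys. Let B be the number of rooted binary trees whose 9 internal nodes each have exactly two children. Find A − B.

11934

Binary trees (left/right distinguished) on n nodes are counted by C_n; here n = 10. So A = C_10 = 16796.
The number of full binary trees on 9 internal nodes is the Catalan number C_9. So B = C_9 = 4862.
A − B = 16796 − 4862 = 11934.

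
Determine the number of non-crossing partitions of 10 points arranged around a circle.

Non-crossing partitions of an n-element set are counted by C_n; here n = 10.
C_10 = C(20,10)/11 = 184756/11 = 16796.

16796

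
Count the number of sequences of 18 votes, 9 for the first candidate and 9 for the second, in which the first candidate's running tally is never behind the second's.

4862

Reading a vote for the leader as '(' and for the other as ')' turns such a sequence into a balanced string of 9 pairs, so the count is C_9.
C_9 = C(18,9)/10 = 48620/10 = 4862.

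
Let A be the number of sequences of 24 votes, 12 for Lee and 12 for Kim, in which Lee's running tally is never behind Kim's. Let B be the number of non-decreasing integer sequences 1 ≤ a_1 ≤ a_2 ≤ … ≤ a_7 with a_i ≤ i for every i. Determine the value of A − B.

207583

Ballot sequences with n votes each where one side never trails are Dyck words, counted by C_n; here n = 12. So A = C_12 = 208012.
Weakly increasing sequences with a_i ≤ i biject with Dyck paths of semilength 7, so there are C_7. So B = C_7 = 429.
A − B = 208012 − 429 = 207583.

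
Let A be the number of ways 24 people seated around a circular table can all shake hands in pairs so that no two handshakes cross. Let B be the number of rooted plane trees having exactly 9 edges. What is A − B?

With 24 = 2·12 people, non-crossing handshake pairings are non-crossing perfect matchings on a circle, counted by C_12. So A = C_12 = 208012.
A rooted plane tree with 9 edges has 10 nodes, and the count is C_9. So B = C_9 = 4862.
A − B = 208012 − 4862 = 203150.

203150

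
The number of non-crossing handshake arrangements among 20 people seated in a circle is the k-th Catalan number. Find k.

Non-crossing handshake pairings of 2n people are counted by C_n; 20 people gives n = 10.

10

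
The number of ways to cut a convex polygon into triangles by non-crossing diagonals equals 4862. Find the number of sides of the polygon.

11

Triangulations of a convex m-gon are counted by C_{m−2}, and C_9 = 4862.
So m − 2 = 9, giving m = 11 sides.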